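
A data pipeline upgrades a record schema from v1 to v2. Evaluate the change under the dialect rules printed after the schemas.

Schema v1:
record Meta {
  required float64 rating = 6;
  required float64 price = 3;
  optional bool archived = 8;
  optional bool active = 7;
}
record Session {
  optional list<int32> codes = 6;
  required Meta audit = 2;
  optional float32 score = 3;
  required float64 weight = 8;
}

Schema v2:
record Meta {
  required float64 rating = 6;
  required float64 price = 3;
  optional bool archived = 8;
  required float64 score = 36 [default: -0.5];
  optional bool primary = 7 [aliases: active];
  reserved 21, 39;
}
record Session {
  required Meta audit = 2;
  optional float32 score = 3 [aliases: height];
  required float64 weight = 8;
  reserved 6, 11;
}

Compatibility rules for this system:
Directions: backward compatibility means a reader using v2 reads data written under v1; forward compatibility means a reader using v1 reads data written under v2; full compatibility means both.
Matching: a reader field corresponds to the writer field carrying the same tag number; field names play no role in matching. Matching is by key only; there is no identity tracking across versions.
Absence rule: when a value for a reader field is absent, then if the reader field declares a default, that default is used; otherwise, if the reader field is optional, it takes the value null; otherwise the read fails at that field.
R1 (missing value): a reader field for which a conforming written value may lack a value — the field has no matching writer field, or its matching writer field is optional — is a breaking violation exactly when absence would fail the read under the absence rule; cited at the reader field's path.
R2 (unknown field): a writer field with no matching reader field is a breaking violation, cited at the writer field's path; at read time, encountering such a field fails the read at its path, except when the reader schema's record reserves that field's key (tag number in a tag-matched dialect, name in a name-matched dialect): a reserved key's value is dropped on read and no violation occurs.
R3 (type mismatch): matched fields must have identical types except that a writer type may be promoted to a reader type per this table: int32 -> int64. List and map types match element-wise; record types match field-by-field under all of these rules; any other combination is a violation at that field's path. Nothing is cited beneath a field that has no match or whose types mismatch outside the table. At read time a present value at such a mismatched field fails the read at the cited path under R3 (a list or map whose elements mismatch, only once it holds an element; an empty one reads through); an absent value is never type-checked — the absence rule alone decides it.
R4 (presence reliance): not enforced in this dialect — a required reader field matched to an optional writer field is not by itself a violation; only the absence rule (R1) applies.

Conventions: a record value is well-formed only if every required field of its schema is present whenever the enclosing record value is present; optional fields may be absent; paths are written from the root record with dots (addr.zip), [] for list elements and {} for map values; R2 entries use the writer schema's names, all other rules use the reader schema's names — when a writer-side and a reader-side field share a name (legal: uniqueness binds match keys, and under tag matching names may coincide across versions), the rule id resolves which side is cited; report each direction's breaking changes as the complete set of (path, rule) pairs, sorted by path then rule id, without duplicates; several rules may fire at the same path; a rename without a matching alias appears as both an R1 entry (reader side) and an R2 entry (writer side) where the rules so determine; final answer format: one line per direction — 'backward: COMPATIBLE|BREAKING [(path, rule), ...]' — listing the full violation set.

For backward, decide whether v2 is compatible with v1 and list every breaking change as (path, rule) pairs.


arrows below run writer -> reader for Session
backward pass over Session, reader schema v2, writer schema v1:
  Meta -> Meta, writer required: audit aligns to audit
  float32 -> float32, writer optional: score aligns to score
  float64 -> float64, writer required: weight aligns to weight
  leftover writer field: codes
  float64 -> float64, writer required: audit.rating aligns to audit.rating
  float64 -> float64, writer required: audit.price aligns to audit.price
  bool -> bool, writer optional: audit.archived aligns to audit.archived
  no writer field matches reader audit.score
  bool -> bool, writer optional: audit.primary aligns to audit.active
  => no violations; backward on Session: COMPATIBLE
diffs on Session not affecting the asked answer:
  removed field codes from record Session (its key 6 joins the reserved list) -> inert for the asked Session verdict: nothing fires
  added field score to record Meta: required float64, tag 36, default -0.5 (in v2 it sits immediately before primary) -> its effect on Session is confined to the forward direction, not asked
  renamed field active to primary in record Meta (alias active declared on the renamed field) -> inert for the asked Session verdict: nothing fires

backward: COMPATIBLE []


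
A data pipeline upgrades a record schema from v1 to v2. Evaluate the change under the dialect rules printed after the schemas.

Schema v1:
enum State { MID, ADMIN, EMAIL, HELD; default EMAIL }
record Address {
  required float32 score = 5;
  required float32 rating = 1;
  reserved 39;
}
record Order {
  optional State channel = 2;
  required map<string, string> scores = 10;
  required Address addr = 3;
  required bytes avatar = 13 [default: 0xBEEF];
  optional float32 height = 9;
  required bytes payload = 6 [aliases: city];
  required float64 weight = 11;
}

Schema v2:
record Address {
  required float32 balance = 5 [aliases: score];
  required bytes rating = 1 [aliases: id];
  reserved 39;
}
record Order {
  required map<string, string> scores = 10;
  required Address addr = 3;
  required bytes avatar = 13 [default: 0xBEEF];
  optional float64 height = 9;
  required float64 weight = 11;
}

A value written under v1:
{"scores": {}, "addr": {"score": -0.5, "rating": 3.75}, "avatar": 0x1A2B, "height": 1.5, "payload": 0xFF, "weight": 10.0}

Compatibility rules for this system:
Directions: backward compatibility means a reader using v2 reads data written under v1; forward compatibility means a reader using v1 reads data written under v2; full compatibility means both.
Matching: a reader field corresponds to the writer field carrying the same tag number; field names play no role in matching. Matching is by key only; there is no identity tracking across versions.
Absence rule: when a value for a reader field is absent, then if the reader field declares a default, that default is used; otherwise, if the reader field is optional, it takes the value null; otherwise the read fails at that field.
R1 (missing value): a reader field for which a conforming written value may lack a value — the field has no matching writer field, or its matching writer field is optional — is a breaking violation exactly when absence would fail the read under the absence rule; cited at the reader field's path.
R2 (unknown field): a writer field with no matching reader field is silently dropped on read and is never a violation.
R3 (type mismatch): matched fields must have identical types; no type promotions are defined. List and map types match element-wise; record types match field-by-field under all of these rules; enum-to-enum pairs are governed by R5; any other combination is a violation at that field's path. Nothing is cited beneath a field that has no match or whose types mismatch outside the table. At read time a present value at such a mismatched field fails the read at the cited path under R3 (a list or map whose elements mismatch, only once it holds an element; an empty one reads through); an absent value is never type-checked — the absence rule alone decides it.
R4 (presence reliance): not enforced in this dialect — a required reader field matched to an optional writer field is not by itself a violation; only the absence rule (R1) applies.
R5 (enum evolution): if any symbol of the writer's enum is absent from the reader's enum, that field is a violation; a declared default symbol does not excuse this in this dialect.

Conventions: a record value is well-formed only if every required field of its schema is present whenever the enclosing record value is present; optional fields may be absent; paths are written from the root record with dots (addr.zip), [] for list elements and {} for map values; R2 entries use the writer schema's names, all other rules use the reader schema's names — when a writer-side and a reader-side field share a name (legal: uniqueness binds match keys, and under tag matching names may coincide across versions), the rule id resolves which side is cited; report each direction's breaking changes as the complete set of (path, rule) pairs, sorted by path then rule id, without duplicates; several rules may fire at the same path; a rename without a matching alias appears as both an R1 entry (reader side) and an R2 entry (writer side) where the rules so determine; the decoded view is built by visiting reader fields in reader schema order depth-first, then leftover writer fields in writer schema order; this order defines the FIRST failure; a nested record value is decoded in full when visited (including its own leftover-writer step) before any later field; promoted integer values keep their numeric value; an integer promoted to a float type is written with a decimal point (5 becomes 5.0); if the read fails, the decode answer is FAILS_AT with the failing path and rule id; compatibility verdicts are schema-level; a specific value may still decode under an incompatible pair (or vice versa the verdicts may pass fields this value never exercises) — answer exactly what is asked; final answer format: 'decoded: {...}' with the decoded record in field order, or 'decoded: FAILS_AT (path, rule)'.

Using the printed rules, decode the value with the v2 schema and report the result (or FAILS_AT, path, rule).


in Order below, arrows point writer -> reader
migrating the Order value to v2:
  scores := {}
  addr.balance := -0.5 (from writer score)
  read fails at addr.rating under R3
  => FAILS_AT (addr.rating, R3)
remaining Order differences; none change what is asked:
  renamed field score to balance in record Address (alias score declared on the renamed field) -> no rule fires on it and the decoded Order view is identical with or without it
  field height in record Order: type float32 changed to float64 -> affects the rule determinations only; this particular Order value decodes identically
  removed field payload from record Order -> affects the rule determinations only; this particular Order value decodes identically
  removed field channel from record Order -> no rule fires on it and the decoded Order view is identical with or without it

decoded: FAILS_AT (addr.rating, R3)


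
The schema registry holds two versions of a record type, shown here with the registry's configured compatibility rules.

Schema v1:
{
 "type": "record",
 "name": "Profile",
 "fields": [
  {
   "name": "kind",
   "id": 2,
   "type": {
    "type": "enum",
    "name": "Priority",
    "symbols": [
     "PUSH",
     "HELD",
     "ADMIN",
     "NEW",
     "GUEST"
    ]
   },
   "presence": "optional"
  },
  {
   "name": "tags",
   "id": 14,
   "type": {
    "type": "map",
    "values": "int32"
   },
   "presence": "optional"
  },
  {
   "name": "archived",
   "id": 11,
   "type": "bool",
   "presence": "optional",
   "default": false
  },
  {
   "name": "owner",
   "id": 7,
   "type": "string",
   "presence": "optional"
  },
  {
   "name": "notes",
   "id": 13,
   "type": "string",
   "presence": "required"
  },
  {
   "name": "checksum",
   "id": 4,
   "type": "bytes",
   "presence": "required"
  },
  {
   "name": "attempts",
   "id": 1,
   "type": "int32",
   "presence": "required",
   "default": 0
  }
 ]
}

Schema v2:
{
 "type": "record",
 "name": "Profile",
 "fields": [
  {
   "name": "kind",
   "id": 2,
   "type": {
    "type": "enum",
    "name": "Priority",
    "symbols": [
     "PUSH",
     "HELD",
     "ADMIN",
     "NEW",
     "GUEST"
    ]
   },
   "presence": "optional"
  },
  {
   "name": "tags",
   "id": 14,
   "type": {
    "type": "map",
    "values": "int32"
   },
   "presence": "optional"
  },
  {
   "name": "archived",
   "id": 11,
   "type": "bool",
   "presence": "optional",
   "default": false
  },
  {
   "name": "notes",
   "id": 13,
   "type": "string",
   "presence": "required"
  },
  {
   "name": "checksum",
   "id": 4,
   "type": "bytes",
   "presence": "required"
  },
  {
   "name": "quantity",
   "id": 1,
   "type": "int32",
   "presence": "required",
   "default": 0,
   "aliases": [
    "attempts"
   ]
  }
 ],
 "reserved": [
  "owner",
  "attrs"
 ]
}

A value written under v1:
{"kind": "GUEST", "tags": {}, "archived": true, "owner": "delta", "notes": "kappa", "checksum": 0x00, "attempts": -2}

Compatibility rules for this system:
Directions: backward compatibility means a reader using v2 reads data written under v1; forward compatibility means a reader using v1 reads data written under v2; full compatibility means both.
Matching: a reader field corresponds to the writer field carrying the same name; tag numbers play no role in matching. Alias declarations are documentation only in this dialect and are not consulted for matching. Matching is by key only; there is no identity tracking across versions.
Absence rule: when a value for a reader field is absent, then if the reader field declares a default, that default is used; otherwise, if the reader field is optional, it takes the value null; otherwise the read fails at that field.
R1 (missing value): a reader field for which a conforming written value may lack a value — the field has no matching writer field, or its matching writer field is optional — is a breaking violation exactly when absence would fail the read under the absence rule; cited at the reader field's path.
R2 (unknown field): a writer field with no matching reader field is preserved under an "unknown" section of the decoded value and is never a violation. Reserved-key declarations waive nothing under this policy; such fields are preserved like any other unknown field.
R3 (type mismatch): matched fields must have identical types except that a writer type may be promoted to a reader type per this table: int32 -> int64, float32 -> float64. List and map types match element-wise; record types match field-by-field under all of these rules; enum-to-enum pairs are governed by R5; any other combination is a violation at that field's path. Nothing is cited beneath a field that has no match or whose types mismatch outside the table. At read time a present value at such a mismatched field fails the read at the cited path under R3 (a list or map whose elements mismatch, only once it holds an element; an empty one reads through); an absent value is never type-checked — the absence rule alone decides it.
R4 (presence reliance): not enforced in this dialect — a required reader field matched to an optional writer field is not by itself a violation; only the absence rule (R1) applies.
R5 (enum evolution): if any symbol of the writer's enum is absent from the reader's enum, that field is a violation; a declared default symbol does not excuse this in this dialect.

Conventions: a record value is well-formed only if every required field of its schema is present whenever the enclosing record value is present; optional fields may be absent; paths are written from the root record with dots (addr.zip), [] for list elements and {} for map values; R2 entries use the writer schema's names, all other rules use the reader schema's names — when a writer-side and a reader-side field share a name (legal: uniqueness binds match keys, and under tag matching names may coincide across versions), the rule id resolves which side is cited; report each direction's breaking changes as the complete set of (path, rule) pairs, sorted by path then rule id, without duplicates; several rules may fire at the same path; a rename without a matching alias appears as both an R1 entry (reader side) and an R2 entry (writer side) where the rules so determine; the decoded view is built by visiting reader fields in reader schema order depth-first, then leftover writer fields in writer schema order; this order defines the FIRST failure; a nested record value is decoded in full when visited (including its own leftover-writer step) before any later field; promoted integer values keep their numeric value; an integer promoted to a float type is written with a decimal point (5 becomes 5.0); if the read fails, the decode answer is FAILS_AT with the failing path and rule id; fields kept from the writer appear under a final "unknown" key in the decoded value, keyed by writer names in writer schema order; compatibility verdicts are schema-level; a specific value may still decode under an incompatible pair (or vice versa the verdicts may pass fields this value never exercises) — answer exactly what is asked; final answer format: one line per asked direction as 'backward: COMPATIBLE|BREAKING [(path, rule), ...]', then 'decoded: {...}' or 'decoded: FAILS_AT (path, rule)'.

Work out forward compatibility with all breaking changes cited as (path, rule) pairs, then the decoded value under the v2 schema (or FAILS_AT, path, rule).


arrows below run writer -> reader for Profile
forward analysis of Profile with v1 as reader and v2 as writer:
  writer optional, Priority -> Priority: reader kind maps from writer kind
  writer optional, map<string, int32> -> map<string, int32>: reader tags maps from writer tags
  writer optional, bool -> bool: reader archived maps from writer archived
  no writer field matches reader owner
  writer required, string -> string: reader notes maps from writer notes
  writer required, bytes -> bytes: reader checksum maps from writer checksum
  no writer field matches reader attempts
  leftover writer field: quantity
  nothing fires on Profile: forward is COMPATIBLE
decode (reader v2):
  kind := "GUEST"
  tags := {}
  archived := true
  notes := "kappa"
  checksum := 0x00
  quantity := 0 (absent -> default)
  writer owner: kept under "unknown"
  writer attempts: kept under "unknown"
  => decoded: {"kind": "GUEST", "tags": {}, "archived": true, "notes": "kappa", "checksum": 0x00, "quantity": 0, "unknown": {"owner": "delta", "attempts": -2}}

forward: COMPATIBLE []; decoded: {"kind": "GUEST", "tags": {}, "archived": true, "notes": "kappa", "checksum": 0x00, "quantity": 0, "unknown": {"owner": "delta", "attempts": -2}}


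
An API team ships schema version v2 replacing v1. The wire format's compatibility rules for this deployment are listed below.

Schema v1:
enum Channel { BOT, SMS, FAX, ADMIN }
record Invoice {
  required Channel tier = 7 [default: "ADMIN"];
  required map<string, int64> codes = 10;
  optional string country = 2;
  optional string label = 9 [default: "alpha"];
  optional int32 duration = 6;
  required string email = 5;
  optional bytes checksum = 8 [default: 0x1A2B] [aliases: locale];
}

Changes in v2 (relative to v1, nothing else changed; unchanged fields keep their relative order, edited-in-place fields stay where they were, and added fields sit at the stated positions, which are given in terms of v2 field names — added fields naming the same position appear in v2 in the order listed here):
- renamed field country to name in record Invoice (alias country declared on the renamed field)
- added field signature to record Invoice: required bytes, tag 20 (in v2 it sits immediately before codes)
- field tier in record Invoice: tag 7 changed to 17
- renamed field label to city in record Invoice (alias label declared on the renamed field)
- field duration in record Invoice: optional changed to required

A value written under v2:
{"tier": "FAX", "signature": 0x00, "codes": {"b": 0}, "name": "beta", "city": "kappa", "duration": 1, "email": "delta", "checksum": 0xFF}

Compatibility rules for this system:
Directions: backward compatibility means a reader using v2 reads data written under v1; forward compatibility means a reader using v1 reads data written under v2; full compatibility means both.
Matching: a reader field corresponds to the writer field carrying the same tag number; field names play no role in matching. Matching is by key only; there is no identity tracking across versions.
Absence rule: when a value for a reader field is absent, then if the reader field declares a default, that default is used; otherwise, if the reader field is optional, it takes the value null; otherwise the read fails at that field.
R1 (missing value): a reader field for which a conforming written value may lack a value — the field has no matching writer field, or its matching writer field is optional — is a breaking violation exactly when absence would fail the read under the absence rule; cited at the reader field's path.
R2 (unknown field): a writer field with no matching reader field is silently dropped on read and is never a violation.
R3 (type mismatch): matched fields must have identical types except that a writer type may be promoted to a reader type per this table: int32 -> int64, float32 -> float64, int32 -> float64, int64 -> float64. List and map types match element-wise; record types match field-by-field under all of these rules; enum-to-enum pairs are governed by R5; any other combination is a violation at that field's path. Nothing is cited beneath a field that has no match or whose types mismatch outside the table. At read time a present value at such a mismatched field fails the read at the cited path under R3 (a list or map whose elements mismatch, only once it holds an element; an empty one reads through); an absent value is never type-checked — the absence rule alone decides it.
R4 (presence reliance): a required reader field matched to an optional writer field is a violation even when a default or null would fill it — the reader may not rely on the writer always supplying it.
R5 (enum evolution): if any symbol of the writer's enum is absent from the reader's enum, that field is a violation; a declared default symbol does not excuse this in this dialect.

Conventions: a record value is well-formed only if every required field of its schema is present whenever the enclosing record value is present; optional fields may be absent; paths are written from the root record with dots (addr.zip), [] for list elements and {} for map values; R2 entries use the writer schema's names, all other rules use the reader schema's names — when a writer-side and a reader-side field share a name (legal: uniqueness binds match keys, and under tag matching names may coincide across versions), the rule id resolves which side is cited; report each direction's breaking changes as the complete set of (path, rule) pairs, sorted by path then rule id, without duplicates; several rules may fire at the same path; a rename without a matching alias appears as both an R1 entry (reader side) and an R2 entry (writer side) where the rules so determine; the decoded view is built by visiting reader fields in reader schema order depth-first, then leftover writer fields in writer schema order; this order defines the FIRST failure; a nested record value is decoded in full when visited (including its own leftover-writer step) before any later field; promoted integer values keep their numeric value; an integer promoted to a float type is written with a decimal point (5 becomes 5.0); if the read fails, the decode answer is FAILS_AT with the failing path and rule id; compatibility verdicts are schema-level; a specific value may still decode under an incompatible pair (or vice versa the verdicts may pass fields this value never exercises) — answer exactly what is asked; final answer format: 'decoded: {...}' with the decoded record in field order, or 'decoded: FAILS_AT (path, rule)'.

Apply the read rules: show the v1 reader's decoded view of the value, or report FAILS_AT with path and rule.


decoded: {"tier": "ADMIN", "codes": {"b": 0}, "country": "beta", "label": "kappa", "duration": 1, "email": "delta", "checksum": 0xFF}

arrows below run writer -> reader for Invoice
migrating the Invoice value to v1:
  tier := "ADMIN" (missing; default applied)
  codes := {"b": 0}
  country := "beta" (from writer name)
  label := "kappa" (from writer city)
  duration := 1
  email := "delta"
  checksum := 0xFF
  writer tier: no reader field; dropped
  writer signature: no reader field; dropped
  => decoded: {"tier": "ADMIN", "codes": {"b": 0}, "country": "beta", "label": "kappa", "duration": 1, "email": "delta", "checksum": 0xFF}
checking off the Invoice differences that do not matter here:
  renamed field country to name in record Invoice (alias country declared on the renamed field) -> triggers nothing under the printed rules; the Invoice answer is the same either way
  added field signature to record Invoice: required bytes, tag 20 (in v2 it sits immediately before codes) -> changes Invoice's schema-level verdicts only — the decode of this value is the same
  renamed field label to city in record Invoice (alias label declared on the renamed field) -> triggers nothing under the printed rules; the Invoice answer is the same either way
  field duration in record Invoice: optional changed to required -> changes Invoice's schema-level verdicts only — the decode of this value is the same


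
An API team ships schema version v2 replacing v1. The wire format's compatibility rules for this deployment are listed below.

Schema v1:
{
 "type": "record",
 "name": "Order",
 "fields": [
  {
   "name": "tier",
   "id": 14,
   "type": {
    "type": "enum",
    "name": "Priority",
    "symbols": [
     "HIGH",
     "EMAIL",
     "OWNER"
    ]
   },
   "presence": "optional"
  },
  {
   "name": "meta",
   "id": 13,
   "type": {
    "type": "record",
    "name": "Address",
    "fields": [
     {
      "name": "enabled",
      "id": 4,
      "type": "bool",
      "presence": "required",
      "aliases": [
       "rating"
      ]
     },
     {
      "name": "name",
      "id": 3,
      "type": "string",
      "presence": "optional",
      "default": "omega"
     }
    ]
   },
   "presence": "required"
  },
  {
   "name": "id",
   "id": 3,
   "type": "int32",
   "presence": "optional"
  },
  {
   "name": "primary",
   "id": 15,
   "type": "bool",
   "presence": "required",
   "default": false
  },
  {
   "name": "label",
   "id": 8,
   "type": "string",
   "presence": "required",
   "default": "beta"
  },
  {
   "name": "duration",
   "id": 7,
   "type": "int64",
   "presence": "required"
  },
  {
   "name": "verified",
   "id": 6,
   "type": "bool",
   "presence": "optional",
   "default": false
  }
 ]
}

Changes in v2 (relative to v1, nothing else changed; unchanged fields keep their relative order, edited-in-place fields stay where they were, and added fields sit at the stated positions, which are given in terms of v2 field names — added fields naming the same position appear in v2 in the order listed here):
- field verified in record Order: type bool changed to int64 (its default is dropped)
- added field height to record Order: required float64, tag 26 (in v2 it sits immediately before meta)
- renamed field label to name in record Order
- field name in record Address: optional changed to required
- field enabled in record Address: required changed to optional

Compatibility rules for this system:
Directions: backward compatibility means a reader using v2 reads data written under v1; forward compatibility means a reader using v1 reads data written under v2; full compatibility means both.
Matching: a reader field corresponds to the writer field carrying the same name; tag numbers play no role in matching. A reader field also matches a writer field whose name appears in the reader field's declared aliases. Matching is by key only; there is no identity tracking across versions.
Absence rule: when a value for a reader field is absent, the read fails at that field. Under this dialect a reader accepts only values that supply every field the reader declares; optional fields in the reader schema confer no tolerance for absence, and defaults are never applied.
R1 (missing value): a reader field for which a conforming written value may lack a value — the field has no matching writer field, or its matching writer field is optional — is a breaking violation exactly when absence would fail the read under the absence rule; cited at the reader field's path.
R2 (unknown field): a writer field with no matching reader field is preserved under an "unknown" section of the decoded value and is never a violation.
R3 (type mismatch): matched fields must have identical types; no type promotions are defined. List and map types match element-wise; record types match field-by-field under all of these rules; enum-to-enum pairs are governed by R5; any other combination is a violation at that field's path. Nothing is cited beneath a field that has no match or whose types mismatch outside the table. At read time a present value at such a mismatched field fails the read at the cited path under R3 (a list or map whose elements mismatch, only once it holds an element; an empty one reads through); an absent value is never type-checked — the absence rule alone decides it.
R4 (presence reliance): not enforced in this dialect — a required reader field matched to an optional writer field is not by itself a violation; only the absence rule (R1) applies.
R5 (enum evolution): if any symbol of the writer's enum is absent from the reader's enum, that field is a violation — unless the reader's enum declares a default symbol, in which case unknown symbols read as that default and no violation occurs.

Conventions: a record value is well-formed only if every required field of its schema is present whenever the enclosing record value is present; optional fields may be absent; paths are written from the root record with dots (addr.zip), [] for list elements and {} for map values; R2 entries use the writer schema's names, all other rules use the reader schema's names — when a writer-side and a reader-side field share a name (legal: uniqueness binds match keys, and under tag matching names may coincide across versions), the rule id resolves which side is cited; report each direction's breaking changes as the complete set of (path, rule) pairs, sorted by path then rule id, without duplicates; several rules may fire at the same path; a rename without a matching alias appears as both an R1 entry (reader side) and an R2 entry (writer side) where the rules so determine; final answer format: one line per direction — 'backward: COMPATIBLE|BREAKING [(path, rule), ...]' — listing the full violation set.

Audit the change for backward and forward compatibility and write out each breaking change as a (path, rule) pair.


arrows below run writer -> reader for Order
backward on Order — v2 reading data written by v1:
  writer optional, Priority -> Priority: reader tier maps from writer tier
  height: no writer match
  writer required, Address -> Address: reader meta maps from writer meta
  writer optional, int32 -> int32: reader id maps from writer id
  writer required, bool -> bool: reader primary maps from writer primary
  name: no writer match
  writer required, int64 -> int64: reader duration maps from writer duration
  writer optional, bool -> int64: reader verified maps from writer verified
  writer label: unknown to reader
  writer required, bool -> bool: reader meta.enabled maps from writer meta.enabled
  writer optional, string -> string: reader meta.name maps from writer meta.name
  breaking: (height, R1)
  breaking: (id, R1)
  breaking: (meta.name, R1)
  breaking: (name, R1)
  breaking: (tier, R1)
  breaking: (verified, R1)
  breaking: (verified, R3)
  => 7 violation(s): backward is BREAKING for Order
forward on Order — v1 reading data written by v2:
  writer optional, Priority -> Priority: reader tier maps from writer tier
  writer required, Address -> Address: reader meta maps from writer meta
  writer optional, int32 -> int32: reader id maps from writer id
  writer required, bool -> bool: reader primary maps from writer primary
  label: no writer match
  writer required, int64 -> int64: reader duration maps from writer duration
  writer optional, int64 -> bool: reader verified maps from writer verified
  writer height: unknown to reader
  writer name: unknown to reader
  writer optional, bool -> bool: reader meta.enabled maps from writer meta.enabled
  writer required, string -> string: reader meta.name maps from writer meta.name
  breaking: (id, R1)
  breaking: (label, R1)
  breaking: (meta.enabled, R1)
  breaking: (tier, R1)
  breaking: (verified, R1)
  breaking: (verified, R3)
  => 6 violation(s): forward is BREAKING for Order

backward: BREAKING [(height, R1), (id, R1), (meta.name, R1), (name, R1), (tier, R1), (verified, R1), (verified, R3)]; forward: BREAKING [(id, R1), (label, R1), (meta.enabled, R1), (tier, R1), (verified, R1), (verified, R3)]


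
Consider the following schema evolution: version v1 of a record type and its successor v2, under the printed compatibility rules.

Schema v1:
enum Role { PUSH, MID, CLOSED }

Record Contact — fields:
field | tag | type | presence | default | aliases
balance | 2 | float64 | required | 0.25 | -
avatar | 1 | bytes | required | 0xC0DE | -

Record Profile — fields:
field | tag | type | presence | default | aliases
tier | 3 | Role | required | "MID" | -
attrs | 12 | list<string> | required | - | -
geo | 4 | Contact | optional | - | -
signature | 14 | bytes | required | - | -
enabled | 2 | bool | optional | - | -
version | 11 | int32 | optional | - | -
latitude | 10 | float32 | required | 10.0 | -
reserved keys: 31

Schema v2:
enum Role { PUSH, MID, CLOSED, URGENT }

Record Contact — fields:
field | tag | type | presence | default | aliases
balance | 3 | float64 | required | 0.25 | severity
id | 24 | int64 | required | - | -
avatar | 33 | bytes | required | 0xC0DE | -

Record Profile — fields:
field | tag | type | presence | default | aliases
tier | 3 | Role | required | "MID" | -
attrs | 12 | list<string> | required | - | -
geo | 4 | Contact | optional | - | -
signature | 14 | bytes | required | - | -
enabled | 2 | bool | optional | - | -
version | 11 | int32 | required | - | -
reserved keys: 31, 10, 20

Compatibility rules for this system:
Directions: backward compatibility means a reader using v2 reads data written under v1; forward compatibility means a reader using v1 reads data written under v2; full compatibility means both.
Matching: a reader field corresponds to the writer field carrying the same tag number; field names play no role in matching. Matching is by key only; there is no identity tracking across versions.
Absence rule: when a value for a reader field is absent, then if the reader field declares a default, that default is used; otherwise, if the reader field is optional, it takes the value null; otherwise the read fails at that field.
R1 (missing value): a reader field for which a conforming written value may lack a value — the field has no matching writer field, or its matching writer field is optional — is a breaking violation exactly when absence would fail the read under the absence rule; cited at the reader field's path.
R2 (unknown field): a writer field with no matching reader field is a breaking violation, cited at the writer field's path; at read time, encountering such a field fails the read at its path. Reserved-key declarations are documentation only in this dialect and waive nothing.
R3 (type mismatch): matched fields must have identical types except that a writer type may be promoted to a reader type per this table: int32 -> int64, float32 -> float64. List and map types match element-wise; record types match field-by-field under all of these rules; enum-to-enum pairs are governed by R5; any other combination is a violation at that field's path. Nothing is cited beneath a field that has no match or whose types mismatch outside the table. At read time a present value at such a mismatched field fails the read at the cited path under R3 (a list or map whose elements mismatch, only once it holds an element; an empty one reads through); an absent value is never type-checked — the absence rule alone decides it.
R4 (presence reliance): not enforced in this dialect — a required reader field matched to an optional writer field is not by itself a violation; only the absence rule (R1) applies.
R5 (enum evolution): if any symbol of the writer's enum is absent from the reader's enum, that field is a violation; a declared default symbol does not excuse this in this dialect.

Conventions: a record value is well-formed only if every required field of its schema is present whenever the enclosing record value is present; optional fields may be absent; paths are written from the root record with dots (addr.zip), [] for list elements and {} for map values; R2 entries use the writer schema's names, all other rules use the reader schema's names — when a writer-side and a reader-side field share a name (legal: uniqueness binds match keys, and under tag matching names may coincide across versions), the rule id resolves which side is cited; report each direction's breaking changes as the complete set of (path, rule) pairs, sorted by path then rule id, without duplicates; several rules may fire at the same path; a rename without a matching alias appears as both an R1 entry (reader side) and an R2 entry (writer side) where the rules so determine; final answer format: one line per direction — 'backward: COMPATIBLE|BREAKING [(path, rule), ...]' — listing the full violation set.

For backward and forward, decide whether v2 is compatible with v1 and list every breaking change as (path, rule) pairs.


backward: BREAKING [(geo.avatar, R2), (geo.balance, R2), (geo.id, R1), (latitude, R2), (version, R1)]; forward: BREAKING [(geo.avatar, R2), (geo.balance, R2), (geo.id, R2), (tier, R5)]

each type pair in Profile: writer, then reader
backward pass over Profile, reader schema v2, writer schema v1:
  writer required, Role -> Role: reader tier maps from writer tier
  writer required, list<string> -> list<string>: reader attrs maps from writer attrs
  writer optional, Contact -> Contact: reader geo maps from writer geo
  writer required, bytes -> bytes: reader signature maps from writer signature
  writer optional, bool -> bool: reader enabled maps from writer enabled
  writer optional, int32 -> int32: reader version maps from writer version
  leftover writer field: latitude
  geo.balance: no writer match
  geo.id: no writer match
  geo.avatar: no writer match
  leftover writer field: geo.balance
  leftover writer field: geo.avatar
  violation R2 at geo.avatar
  violation R2 at geo.balance
  violation R1 at geo.id
  violation R2 at latitude
  violation R1 at version
  => backward: BREAKING (5)
forward pass over Profile, reader schema v1, writer schema v2:
  writer required, Role -> Role: reader tier maps from writer tier
  writer required, list<string> -> list<string>: reader attrs maps from writer attrs
  writer optional, Contact -> Contact: reader geo maps from writer geo
  writer required, bytes -> bytes: reader signature maps from writer signature
  writer optional, bool -> bool: reader enabled maps from writer enabled
  writer required, int32 -> int32: reader version maps from writer version
  latitude: no writer match
  geo.balance: no writer match
  geo.avatar: no writer match
  leftover writer field: geo.balance
  leftover writer field: geo.id
  leftover writer field: geo.avatar
  violation R2 at geo.avatar
  violation R2 at geo.balance
  violation R2 at geo.id
  violation R5 at tier
  => forward: BREAKING (4)


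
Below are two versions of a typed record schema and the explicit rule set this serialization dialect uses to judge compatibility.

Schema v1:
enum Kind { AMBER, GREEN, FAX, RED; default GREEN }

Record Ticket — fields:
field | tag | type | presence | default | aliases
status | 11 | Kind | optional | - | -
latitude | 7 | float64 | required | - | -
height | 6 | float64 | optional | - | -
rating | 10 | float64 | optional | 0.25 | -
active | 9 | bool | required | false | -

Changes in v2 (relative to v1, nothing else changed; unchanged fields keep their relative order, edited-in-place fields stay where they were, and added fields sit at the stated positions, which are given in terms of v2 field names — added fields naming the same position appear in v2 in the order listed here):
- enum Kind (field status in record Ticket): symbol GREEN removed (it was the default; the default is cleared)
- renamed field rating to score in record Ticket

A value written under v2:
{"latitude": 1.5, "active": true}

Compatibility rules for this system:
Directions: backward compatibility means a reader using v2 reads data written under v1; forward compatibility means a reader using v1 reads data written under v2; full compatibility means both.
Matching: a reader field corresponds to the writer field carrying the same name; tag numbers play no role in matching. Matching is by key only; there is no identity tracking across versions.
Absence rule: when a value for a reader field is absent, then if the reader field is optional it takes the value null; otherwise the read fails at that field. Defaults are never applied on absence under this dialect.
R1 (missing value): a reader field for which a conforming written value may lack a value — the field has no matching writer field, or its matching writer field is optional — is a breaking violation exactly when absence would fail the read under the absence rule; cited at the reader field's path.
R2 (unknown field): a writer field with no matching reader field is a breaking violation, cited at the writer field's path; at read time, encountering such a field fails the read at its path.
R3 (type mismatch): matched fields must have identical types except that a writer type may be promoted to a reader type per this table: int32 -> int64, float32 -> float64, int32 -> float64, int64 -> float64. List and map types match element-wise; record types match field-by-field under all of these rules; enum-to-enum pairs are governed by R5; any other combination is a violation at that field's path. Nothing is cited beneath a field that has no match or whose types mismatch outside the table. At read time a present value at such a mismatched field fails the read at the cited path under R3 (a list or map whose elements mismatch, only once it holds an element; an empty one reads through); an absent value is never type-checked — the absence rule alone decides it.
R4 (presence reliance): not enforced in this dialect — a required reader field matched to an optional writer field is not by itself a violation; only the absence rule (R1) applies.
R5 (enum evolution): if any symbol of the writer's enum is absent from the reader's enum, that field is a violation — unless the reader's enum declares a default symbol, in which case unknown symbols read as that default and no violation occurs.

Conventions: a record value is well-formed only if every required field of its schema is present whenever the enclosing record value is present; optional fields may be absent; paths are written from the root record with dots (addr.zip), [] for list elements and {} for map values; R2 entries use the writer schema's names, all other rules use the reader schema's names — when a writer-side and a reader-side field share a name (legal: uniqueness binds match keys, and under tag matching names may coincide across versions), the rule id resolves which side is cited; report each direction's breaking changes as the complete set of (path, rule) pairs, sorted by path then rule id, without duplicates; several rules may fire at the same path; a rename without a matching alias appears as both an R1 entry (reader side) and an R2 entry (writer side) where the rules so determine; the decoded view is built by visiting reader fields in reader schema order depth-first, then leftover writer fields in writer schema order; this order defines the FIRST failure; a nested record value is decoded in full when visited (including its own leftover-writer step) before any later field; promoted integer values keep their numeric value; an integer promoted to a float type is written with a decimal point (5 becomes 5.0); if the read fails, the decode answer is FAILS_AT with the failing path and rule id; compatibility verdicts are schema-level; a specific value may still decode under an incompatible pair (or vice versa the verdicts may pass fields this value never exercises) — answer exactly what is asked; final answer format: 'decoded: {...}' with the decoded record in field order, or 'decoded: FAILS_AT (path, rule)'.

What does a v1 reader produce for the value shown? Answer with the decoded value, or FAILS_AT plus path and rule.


decoded: {"status": null, "latitude": 1.5, "height": null, "rating": null, "active": true}

in Ticket below, arrows point writer -> reader
migrating the Ticket value to v1:
  status := null (not supplied -> null)
  latitude := 1.5
  height := null (not supplied -> null)
  rating := null (not supplied -> null)
  active := true
  => decoded: {"status": null, "latitude": 1.5, "height": null, "rating": null, "active": true}
ruling out the remaining Ticket differences:
  enum Kind (field status in record Ticket): symbol GREEN removed (it was the default; the default is cleared) -> a verdict-level change on Ticket — the shown value reads the same
  renamed field rating to score in record Ticket -> a verdict-level change on Ticket — the shown value reads the same
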